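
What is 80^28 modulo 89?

Using repeated squaring:
28 in binary is 11100, i.e. 28 = 16 + 8 + 4.
80^1 ≡ 80 (mod 89)
80^2 ≡ 80^2 = 6400 ≡ 81 (mod 89)
80^4 ≡ 81^2 = 6561 ≡ 64 (mod 89)
80^8 ≡ 64^2 = 4096 ≡ 2 (mod 89)
80^16 ≡ 2^2 = 4 (mod 89)
80^28 = 80^16 * 80^8 * 80^4 ≡ 4 * 2 * 64 (mod 89).
Accumulate the product:
4 * 2 = 8
8 * 64 = 512 ≡ 67

67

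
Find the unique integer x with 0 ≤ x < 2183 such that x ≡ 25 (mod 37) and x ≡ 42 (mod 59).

37⁻¹ mod 59: 37×8 ≡ 1 (mod 59), so 37⁻¹ ≡ 8.
x = 25 + 37×((42 − 25)×8 mod 59) = 25 + 37×18 = 691.

691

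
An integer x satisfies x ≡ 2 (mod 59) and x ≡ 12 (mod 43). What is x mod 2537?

356

59⁻¹ mod 43: 59·35 ≡ 1 (mod 43), so 59⁻¹ ≡ 35.
x = 2 + 59·((12 − 2)·35 mod 43) = 2 + 59·6 = 356.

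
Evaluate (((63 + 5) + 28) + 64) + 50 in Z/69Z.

3

63 + 5 = 68
68 + 28 = 96 ≡ 27 (mod 69)
27 + 64 = 91 ≡ 22 (mod 69)
22 + 50 = 72 ≡ 3 (mod 69)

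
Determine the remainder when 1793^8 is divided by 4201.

Using repeated squaring:
1793^1 ≡ 1793 (mod 4201)
1793^2 ≡ 1793^2 = 3214849 ≡ 1084 (mod 4201)
1793^4 ≡ 1084^2 = 1175056 ≡ 2977 (mod 4201)
1793^8 ≡ 2977^2 = 8862529 ≡ 2620 (mod 4201)
So 1793^8 ≡ 2620 (mod 4201).

2620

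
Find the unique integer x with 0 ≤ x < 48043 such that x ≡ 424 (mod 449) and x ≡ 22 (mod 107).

449⁻¹ mod 107: 449·51 ≡ 1 (mod 107), so 449⁻¹ ≡ 51.
x = 424 + 449·((22 − 424)·51 mod 107) = 424 + 449·42 = 19282.

19282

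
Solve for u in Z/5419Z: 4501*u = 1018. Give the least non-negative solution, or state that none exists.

1758

gcd(4501, 5419) = 1, so a unique solution mod 5419 exists.
4501⁻¹ ≡ 2131 (mod 5419).
u ≡ 2131*1018 ≡ 1758 (mod 5419).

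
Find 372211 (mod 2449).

372211 = 151*2449 + 2412, so 372211 ≡ 2412 (mod 2449).

2412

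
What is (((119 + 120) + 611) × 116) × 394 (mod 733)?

133

119 + 120 = 239
239 + 611 = 850 ≡ 117 (mod 733)
117 × 116 = 13572 ≡ 378 (mod 733)
378 × 394 = 148932 ≡ 133 (mod 733)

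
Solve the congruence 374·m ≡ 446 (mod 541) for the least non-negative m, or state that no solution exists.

gcd(374, 541) = 1, so a unique solution mod 541 exists.
374⁻¹ ≡ 230 (mod 541).
m ≡ 230·446 ≡ 331 (mod 541).

331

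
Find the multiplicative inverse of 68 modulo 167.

140

167 = 2*68 + 31
68 = 2*31 + 6
31 = 5*6 + 1
6 = 6*1 + 0
gcd(68, 167) = 1, so the inverse exists.
Back-substitute for 1:
1 = 1*31 − 5*6
  = −5*68 + 11*31
  = 11*167 − 27*68
So 68⁻¹ ≡ −27 ≡ 140 (mod 167).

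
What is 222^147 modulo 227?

Using repeated squaring:
222^1 ≡ 222 (mod 227)
222^2 ≡ 222^2 = 49284 ≡ 25 (mod 227)
222^4 ≡ 25^2 = 625 ≡ 171 (mod 227)
222^8 ≡ 171^2 = 29241 ≡ 185 (mod 227)
222^16 ≡ 185^2 = 34225 ≡ 175 (mod 227)
222^32 ≡ 175^2 = 30625 ≡ 207 (mod 227)
222^64 ≡ 207^2 = 42849 ≡ 173 (mod 227)
222^128 ≡ 173^2 = 29929 ≡ 192 (mod 227)
222^147 = 222^128 · 222^16 · 222^2 · 222^1 ≡ 192 · 175 · 25 · 222 (mod 227).
Accumulate the product:
192 · 175 = 33600 ≡ 4
4 · 25 = 100
100 · 222 = 22200 ≡ 181

181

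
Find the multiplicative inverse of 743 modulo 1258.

Run the extended Euclidean algorithm:
1258 = 1·743 + 515
743 = 1·515 + 228
515 = 2·228 + 59
228 = 3·59 + 51
59 = 1·51 + 8
51 = 6·8 + 3
8 = 2·3 + 2
3 = 1·2 + 1
2 = 2·1 + 0
gcd(743, 1258) = 1, so the inverse exists.
Back-substitute for 1:
1 = 1·3 − 1·2
  = −1·8 + 3·3
  = 3·51 − 19·8
  = −19·59 + 22·51
  = 22·228 − 85·59
  = −85·515 + 192·228
  = 192·743 − 277·515
  = −277·1258 + 469·743
So 743⁻¹ ≡ 469 (mod 1258).

469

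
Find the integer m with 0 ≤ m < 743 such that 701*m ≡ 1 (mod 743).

743 = 1·701 + 42
701 = 16·42 + 29
42 = 1·29 + 13
29 = 2·13 + 3
13 = 4·3 + 1
3 = 3·1 + 0
gcd(701, 743) = 1, so the inverse exists.
Bézout: 1 = 217·743 − 230·701.
So 701⁻¹ ≡ −230 ≡ 513 (mod 743).

513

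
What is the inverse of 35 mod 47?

43

47 = 1×35 + 12
35 = 2×12 + 11
12 = 1×11 + 1
11 = 11×1 + 0
gcd(35, 47) = 1, so the inverse exists.
Back-substitute for 1:
1 = 1×12 − 1×11
  = −1×35 + 3×12
  = 3×47 − 4×35
So 35⁻¹ ≡ −4 ≡ 43 (mod 47).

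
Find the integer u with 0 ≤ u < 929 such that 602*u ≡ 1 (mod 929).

125

929 = 1*602 + 327
602 = 1*327 + 275
327 = 1*275 + 52
275 = 5*52 + 15
52 = 3*15 + 7
15 = 2*7 + 1
7 = 7*1 + 0
gcd(602, 929) = 1, so the inverse exists.
Back-substitute for 1:
1 = 1*15 − 2*7
  = −2*52 + 7*15
  = 7*275 − 37*52
  = −37*327 + 44*275
  = 44*602 − 81*327
  = −81*929 + 125*602
So 602⁻¹ ≡ 125 (mod 929).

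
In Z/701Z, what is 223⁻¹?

701 = 3·223 + 32
223 = 6·32 + 31
32 = 1·31 + 1
31 = 31·1 + 0
gcd(223, 701) = 1, so the inverse exists.
Bézout: 1 = 7·701 − 22·223.
So 223⁻¹ ≡ −22 ≡ 679 (mod 701).

679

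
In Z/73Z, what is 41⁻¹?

73 = 1*41 + 32
41 = 1*32 + 9
32 = 3*9 + 5
9 = 1*5 + 4
5 = 1*4 + 1
4 = 4*1 + 0
gcd(41, 73) = 1, so the inverse exists.
Back-substitute for 1:
1 = 1*5 − 1*4
  = −1*9 + 2*5
  = 2*32 − 7*9
  = −7*41 + 9*32
  = 9*73 − 16*41
So 41⁻¹ ≡ −16 ≡ 57 (mod 73).

57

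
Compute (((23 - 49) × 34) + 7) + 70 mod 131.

23 - 49 = -26 ≡ 105 (mod 131)
105 × 34 = 3570 ≡ 33 (mod 131)
33 + 7 = 40
40 + 70 = 110

110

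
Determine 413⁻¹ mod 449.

By the extended Euclidean algorithm:
449 = 1·413 + 36
413 = 11·36 + 17
36 = 2·17 + 2
17 = 8·2 + 1
2 = 2·1 + 0
gcd(413, 449) = 1, so the inverse exists.
Bézout: 1 = −195·449 + 212·413.
So 413⁻¹ ≡ 212 (mod 449).

212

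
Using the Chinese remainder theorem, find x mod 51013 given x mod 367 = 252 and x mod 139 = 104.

367⁻¹ mod 139: 367*25 ≡ 1 (mod 139), so 367⁻¹ ≡ 25.
x = 252 + 367*((104 − 252)*25 mod 139) = 252 + 367*53 = 19703.

19703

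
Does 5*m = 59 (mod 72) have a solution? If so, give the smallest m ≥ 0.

55

gcd(5, 72) = 1, so a unique solution mod 72 exists.
5⁻¹ ≡ 29 (mod 72).
m ≡ 29*59 ≡ 55 (mod 72).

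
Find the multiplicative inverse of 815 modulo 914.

By the extended Euclidean algorithm:
914 = 1*815 + 99
815 = 8*99 + 23
99 = 4*23 + 7
23 = 3*7 + 2
7 = 3*2 + 1
2 = 2*1 + 0
gcd(815, 914) = 1, so the inverse exists.
Back-substitute for 1:
1 = 1*7 − 3*2
  = −3*23 + 10*7
  = 10*99 − 43*23
  = −43*815 + 354*99
  = 354*914 − 397*815
So 815⁻¹ ≡ −397 ≡ 517 (mod 914).

517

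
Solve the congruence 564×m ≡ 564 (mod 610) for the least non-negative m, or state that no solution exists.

gcd(564, 610) = 2, and 2 | 564, so solutions exist.
Divide through by 2: 282×m mod 305 = 282.
282⁻¹ ≡ 53 (mod 305).
m ≡ 53×282 ≡ 1 (mod 305).
The smallest non-negative solution is m = 1.

1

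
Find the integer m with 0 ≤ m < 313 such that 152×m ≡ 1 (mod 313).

278

313 = 2·152 + 9
152 = 16·9 + 8
9 = 1·8 + 1
8 = 8·1 + 0
gcd(152, 313) = 1, so the inverse exists.
Bézout: 1 = 17·313 − 35·152.
So 152⁻¹ ≡ −35 ≡ 278 (mod 313).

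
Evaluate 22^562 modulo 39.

22

Using repeated squaring:
22^1 ≡ 22 (mod 39)
22^2 ≡ 22^2 = 484 ≡ 16 (mod 39)
22^4 ≡ 16^2 = 256 ≡ 22 (mod 39)
22^8 ≡ 22^2 = 484 ≡ 16 (mod 39)
22^16 ≡ 16^2 = 256 ≡ 22 (mod 39)
22^32 ≡ 22^2 = 484 ≡ 16 (mod 39)
22^64 ≡ 16^2 = 256 ≡ 22 (mod 39)
22^128 ≡ 22^2 = 484 ≡ 16 (mod 39)
22^256 ≡ 16^2 = 256 ≡ 22 (mod 39)
22^512 ≡ 22^2 = 484 ≡ 16 (mod 39)
22^562 = 22^512 * 22^32 * 22^16 * 22^2 ≡ 16 * 16 * 22 * 16 (mod 39).
Accumulate the product:
16 * 16 = 256 ≡ 22
22 * 22 = 484 ≡ 16
16 * 16 = 256 ≡ 22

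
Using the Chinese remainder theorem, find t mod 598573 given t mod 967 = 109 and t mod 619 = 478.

491345

967⁻¹ mod 619: 967*201 ≡ 1 (mod 619), so 967⁻¹ ≡ 201.
t = 109 + 967*((478 − 109)*201 mod 619) = 109 + 967*508 = 491345.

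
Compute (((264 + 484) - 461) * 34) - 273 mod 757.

264 + 484 = 748
748 - 461 = 287
287 * 34 = 9758 ≡ 674 (mod 757)
674 - 273 = 401

401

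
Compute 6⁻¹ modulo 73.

Apply the Euclidean algorithm and back-substitute:
73 = 12*6 + 1
6 = 6*1 + 0
gcd(6, 73) = 1, so the inverse exists.
Bézout: 1 = 1*73 − 12*6.
So 6⁻¹ ≡ −12 ≡ 61 (mod 73).

61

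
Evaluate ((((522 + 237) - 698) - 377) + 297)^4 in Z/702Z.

522 + 237 = 759 ≡ 57 (mod 702)
57 - 698 = -641 ≡ 61 (mod 702)
61 - 377 = -316 ≡ 386 (mod 702)
386 + 297 = 683
(683)^4 ≡ 451 (mod 702)

451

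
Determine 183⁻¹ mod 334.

261

By the extended Euclidean algorithm:
334 = 1*183 + 151
183 = 1*151 + 32
151 = 4*32 + 23
32 = 1*23 + 9
23 = 2*9 + 5
9 = 1*5 + 4
5 = 1*4 + 1
4 = 4*1 + 0
gcd(183, 334) = 1, so the inverse exists.
Bézout: 1 = 40*334 − 73*183.
So 183⁻¹ ≡ −73 ≡ 261 (mod 334).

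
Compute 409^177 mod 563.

177 in binary is 10110001, i.e. 177 = 128 + 32 + 16 + 1.
409^1 ≡ 409 (mod 563)
409^2 ≡ 409^2 = 167281 ≡ 70 (mod 563)
409^4 ≡ 70^2 = 4900 ≡ 396 (mod 563)
409^8 ≡ 396^2 = 156816 ≡ 302 (mod 563)
409^16 ≡ 302^2 = 91204 ≡ 561 (mod 563)
409^32 ≡ 561^2 = 314721 ≡ 4 (mod 563)
409^64 ≡ 4^2 = 16 (mod 563)
409^128 ≡ 16^2 = 256 (mod 563)
409^177 = 409^128 · 409^32 · 409^16 · 409^1 ≡ 256 · 4 · 561 · 409 (mod 563).
Accumulate the product:
256 · 4 = 1024 ≡ 461
461 · 561 = 258621 ≡ 204
204 · 409 = 83436 ≡ 112

112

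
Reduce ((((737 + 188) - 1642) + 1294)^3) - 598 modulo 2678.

737 + 188 = 925
925 - 1642 = -717 ≡ 1961 (mod 2678)
1961 + 1294 = 3255 ≡ 577 (mod 2678)
(577)^3 ≡ 1737 (mod 2678)
1737 - 598 = 1139

1139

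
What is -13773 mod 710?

-13773 = -20·710 + 427, so -13773 ≡ 427 (mod 710).

427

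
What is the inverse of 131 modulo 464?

464 = 3×131 + 71
131 = 1×71 + 60
71 = 1×60 + 11
60 = 5×11 + 5
11 = 2×5 + 1
5 = 5×1 + 0
gcd(131, 464) = 1, so the inverse exists.
Back-substitute for 1:
1 = 1×11 − 2×5
  = −2×60 + 11×11
  = 11×71 − 13×60
  = −13×131 + 24×71
  = 24×464 − 85×131
So 131⁻¹ ≡ −85 ≡ 379 (mod 464).

379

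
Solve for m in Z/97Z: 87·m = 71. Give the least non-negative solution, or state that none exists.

gcd(87, 97) = 1, so a unique solution mod 97 exists.
87⁻¹ ≡ 29 (mod 97).
m ≡ 29·71 ≡ 22 (mod 97).

22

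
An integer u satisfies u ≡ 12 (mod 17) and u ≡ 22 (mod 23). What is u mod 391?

114

17⁻¹ mod 23: 17*19 ≡ 1 (mod 23), so 17⁻¹ ≡ 19.
u = 12 + 17*((22 − 12)*19 mod 23) = 12 + 17*6 = 114.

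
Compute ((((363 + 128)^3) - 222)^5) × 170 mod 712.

674

363 + 128 = 491
(491)^3 ≡ 59 (mod 712)
59 - 222 = -163 ≡ 549 (mod 712)
(549)^5 ≡ 205 (mod 712)
205 × 170 = 34850 ≡ 674 (mod 712)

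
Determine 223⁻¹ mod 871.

871 = 3×223 + 202
223 = 1×202 + 21
202 = 9×21 + 13
21 = 1×13 + 8
13 = 1×8 + 5
8 = 1×5 + 3
5 = 1×3 + 2
3 = 1×2 + 1
2 = 2×1 + 0
gcd(223, 871) = 1, so the inverse exists.
Back-substitute for 1:
1 = 1×3 − 1×2
  = −1×5 + 2×3
  = 2×8 − 3×5
  = −3×13 + 5×8
  = 5×21 − 8×13
  = −8×202 + 77×21
  = 77×223 − 85×202
  = −85×871 + 332×223
So 223⁻¹ ≡ 332 (mod 871).

332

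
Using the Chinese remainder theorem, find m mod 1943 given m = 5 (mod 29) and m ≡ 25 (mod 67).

29⁻¹ mod 67: 29*37 ≡ 1 (mod 67), so 29⁻¹ ≡ 37.
m = 5 + 29*((25 − 5)*37 mod 67) = 5 + 29*3 = 92.

92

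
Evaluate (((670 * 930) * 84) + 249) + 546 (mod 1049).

291

670 * 930 = 623100 ≡ 1043 (mod 1049)
1043 * 84 = 87612 ≡ 545 (mod 1049)
545 + 249 = 794
794 + 546 = 1340 ≡ 291 (mod 1049)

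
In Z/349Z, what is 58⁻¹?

349 = 6·58 + 1
58 = 58·1 + 0
gcd(58, 349) = 1, so the inverse exists.
Back-substitute for 1:
1 = 1·349 − 6·58
So 58⁻¹ ≡ −6 ≡ 343 (mod 349).

343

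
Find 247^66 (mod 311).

209

Using repeated squaring:
247^1 ≡ 247 (mod 311)
247^2 ≡ 247^2 = 61009 ≡ 53 (mod 311)
247^4 ≡ 53^2 = 2809 ≡ 10 (mod 311)
247^8 ≡ 10^2 = 100 (mod 311)
247^16 ≡ 100^2 = 10000 ≡ 48 (mod 311)
247^32 ≡ 48^2 = 2304 ≡ 127 (mod 311)
247^64 ≡ 127^2 = 16129 ≡ 268 (mod 311)
247^66 = 247^64 × 247^2 ≡ 268 × 53 (mod 311).
268 × 53 = 14204 ≡ 209 (mod 311).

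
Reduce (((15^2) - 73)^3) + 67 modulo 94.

35

(15)^2 ≡ 37 (mod 94)
37 - 73 = -36 ≡ 58 (mod 94)
(58)^3 ≡ 62 (mod 94)
62 + 67 = 129 ≡ 35 (mod 94)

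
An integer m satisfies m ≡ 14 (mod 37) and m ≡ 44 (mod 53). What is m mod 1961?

680

37⁻¹ mod 53: 37×43 ≡ 1 (mod 53), so 37⁻¹ ≡ 43.
m = 14 + 37×((44 − 14)×43 mod 53) = 14 + 37×18 = 680.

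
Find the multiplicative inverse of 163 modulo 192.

139

192 = 1*163 + 29
163 = 5*29 + 18
29 = 1*18 + 11
18 = 1*11 + 7
11 = 1*7 + 4
7 = 1*4 + 3
4 = 1*3 + 1
3 = 3*1 + 0
gcd(163, 192) = 1, so the inverse exists.
Back-substitute for 1:
1 = 1*4 − 1*3
  = −1*7 + 2*4
  = 2*11 − 3*7
  = −3*18 + 5*11
  = 5*29 − 8*18
  = −8*163 + 45*29
  = 45*192 − 53*163
So 163⁻¹ ≡ −53 ≡ 139 (mod 192).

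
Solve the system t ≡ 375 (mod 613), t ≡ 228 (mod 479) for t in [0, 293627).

164046

613⁻¹ mod 479: 613×311 ≡ 1 (mod 479), so 613⁻¹ ≡ 311.
t = 375 + 613×((228 − 375)×311 mod 479) = 375 + 613×267 = 164046.
Check: 164046 mod 613 = 375, 164046 mod 479 = 228. ✓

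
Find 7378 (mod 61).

7378 = 120·61 + 58, so 7378 ≡ 58 (mod 61).

58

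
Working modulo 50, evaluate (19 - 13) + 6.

19 - 13 = 6
6 + 6 = 12

12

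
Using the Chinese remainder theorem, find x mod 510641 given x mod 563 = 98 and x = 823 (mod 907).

563⁻¹ mod 907: 563·29 ≡ 1 (mod 907), so 563⁻¹ ≡ 29.
x = 98 + 563·((823 − 98)·29 mod 907) = 98 + 563·164 = 92430.
Check: 92430 mod 563 = 98, 92430 mod 907 = 823. ✓

92430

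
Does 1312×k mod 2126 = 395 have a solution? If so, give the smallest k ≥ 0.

no solution

gcd(1312, 2126) = 2, and 2 does not divide 395.
So the congruence has no solution.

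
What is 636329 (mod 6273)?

2756

636329 = 101·6273 + 2756, so 636329 ≡ 2756 (mod 6273).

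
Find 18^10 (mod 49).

Compute successive squares:
10 in binary is 1010, i.e. 10 = 8 + 2.
18^1 ≡ 18 (mod 49)
18^2 ≡ 18^2 = 324 ≡ 30 (mod 49)
18^4 ≡ 30^2 = 900 ≡ 18 (mod 49)
18^8 ≡ 18^2 = 324 ≡ 30 (mod 49)
18^10 = 18^8 · 18^2 ≡ 30 · 30 (mod 49).
30 · 30 = 900 ≡ 18 (mod 49).

18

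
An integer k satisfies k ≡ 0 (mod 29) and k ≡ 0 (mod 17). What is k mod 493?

0

29⁻¹ mod 17: 29·10 ≡ 1 (mod 17), so 29⁻¹ ≡ 10.
k = 0 + 29·((0 − 0)·10 mod 17) = 0 + 29·0 = 0.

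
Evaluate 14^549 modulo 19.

18

By square-and-multiply:
549 in binary is 1000100101, i.e. 549 = 512 + 32 + 4 + 1.
14^1 ≡ 14 (mod 19)
14^2 ≡ 14^2 = 196 ≡ 6 (mod 19)
14^4 ≡ 6^2 = 36 ≡ 17 (mod 19)
14^8 ≡ 17^2 = 289 ≡ 4 (mod 19)
14^16 ≡ 4^2 = 16 (mod 19)
14^32 ≡ 16^2 = 256 ≡ 9 (mod 19)
14^64 ≡ 9^2 = 81 ≡ 5 (mod 19)
14^128 ≡ 5^2 = 25 ≡ 6 (mod 19)
14^256 ≡ 6^2 = 36 ≡ 17 (mod 19)
14^512 ≡ 17^2 = 289 ≡ 4 (mod 19)
14^549 = 14^512 × 14^32 × 14^4 × 14^1 ≡ 4 × 9 × 17 × 14 (mod 19).
Accumulate the product:
4 × 9 = 36 ≡ 17
17 × 17 = 289 ≡ 4
4 × 14 = 56 ≡ 18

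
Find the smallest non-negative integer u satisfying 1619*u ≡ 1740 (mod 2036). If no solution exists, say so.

gcd(1619, 2036) = 1, so a unique solution mod 2036 exists.
1619⁻¹ ≡ 83 (mod 2036).
u ≡ 83*1740 ≡ 1900 (mod 2036).

1900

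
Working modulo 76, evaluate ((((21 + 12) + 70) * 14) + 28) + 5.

21 + 12 = 33
33 + 70 = 103 ≡ 27 (mod 76)
27 * 14 = 378 ≡ 74 (mod 76)
74 + 28 = 102 ≡ 26 (mod 76)
26 + 5 = 31

31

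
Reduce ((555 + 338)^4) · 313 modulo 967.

555

555 + 338 = 893
(893)^4 ≡ 873 (mod 967)
873 · 313 = 273249 ≡ 555 (mod 967)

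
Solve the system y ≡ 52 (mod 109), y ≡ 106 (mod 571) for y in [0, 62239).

109⁻¹ mod 571: 109·461 ≡ 1 (mod 571), so 109⁻¹ ≡ 461.
y = 52 + 109·((106 − 52)·461 mod 571) = 52 + 109·341 = 37221.

37221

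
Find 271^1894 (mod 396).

Using repeated squaring:
1894 in binary is 11101100110, i.e. 1894 = 1024 + 512 + 256 + 64 + 32 + 4 + 2.
271^1 ≡ 271 (mod 396)
271^2 ≡ 271^2 = 73441 ≡ 181 (mod 396)
271^4 ≡ 181^2 = 32761 ≡ 289 (mod 396)
271^8 ≡ 289^2 = 83521 ≡ 361 (mod 396)
271^16 ≡ 361^2 = 130321 ≡ 37 (mod 396)
271^32 ≡ 37^2 = 1369 ≡ 181 (mod 396)
271^64 ≡ 181^2 = 32761 ≡ 289 (mod 396)
271^128 ≡ 289^2 = 83521 ≡ 361 (mod 396)
271^256 ≡ 361^2 = 130321 ≡ 37 (mod 396)
271^512 ≡ 37^2 = 1369 ≡ 181 (mod 396)
271^1024 ≡ 181^2 = 32761 ≡ 289 (mod 396)
271^1894 = 271^1024 × 271^512 × 271^256 × 271^64 × 271^32 × 271^4 × 271^2 ≡ 289 × 181 × 37 × 289 × 181 × 289 × 181 (mod 396).
Accumulate the product:
289 × 181 = 52309 ≡ 37
37 × 37 = 1369 ≡ 181
181 × 289 = 52309 ≡ 37
37 × 181 = 6697 ≡ 361
361 × 289 = 104329 ≡ 181
181 × 181 = 32761 ≡ 289

289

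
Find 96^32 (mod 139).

By square-and-multiply:
96^1 ≡ 96 (mod 139)
96^2 ≡ 96^2 = 9216 ≡ 42 (mod 139)
96^4 ≡ 42^2 = 1764 ≡ 96 (mod 139)
96^8 ≡ 96^2 = 9216 ≡ 42 (mod 139)
96^16 ≡ 42^2 = 1764 ≡ 96 (mod 139)
96^32 ≡ 96^2 = 9216 ≡ 42 (mod 139)
So 96^32 ≡ 42 (mod 139).

42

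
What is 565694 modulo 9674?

4602

565694 = 58×9674 + 4602, so 565694 ≡ 4602 (mod 9674).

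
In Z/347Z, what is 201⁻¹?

183

347 = 1×201 + 146
201 = 1×146 + 55
146 = 2×55 + 36
55 = 1×36 + 19
36 = 1×19 + 17
19 = 1×17 + 2
17 = 8×2 + 1
2 = 2×1 + 0
gcd(201, 347) = 1, so the inverse exists.
Bézout: 1 = 95×347 − 164×201.
So 201⁻¹ ≡ −164 ≡ 183 (mod 347).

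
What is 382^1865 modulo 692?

1865 in binary is 11101001001, i.e. 1865 = 1024 + 512 + 256 + 64 + 8 + 1.
382^1 ≡ 382 (mod 692)
382^2 ≡ 382^2 = 145924 ≡ 604 (mod 692)
382^4 ≡ 604^2 = 364816 ≡ 132 (mod 692)
382^8 ≡ 132^2 = 17424 ≡ 124 (mod 692)
382^16 ≡ 124^2 = 15376 ≡ 152 (mod 692)
382^32 ≡ 152^2 = 23104 ≡ 268 (mod 692)
382^64 ≡ 268^2 = 71824 ≡ 548 (mod 692)
382^128 ≡ 548^2 = 300304 ≡ 668 (mod 692)
382^256 ≡ 668^2 = 446224 ≡ 576 (mod 692)
382^512 ≡ 576^2 = 331776 ≡ 308 (mod 692)
382^1024 ≡ 308^2 = 94864 ≡ 60 (mod 692)
382^1865 = 382^1024 * 382^512 * 382^256 * 382^64 * 382^8 * 382^1 ≡ 60 * 308 * 576 * 548 * 124 * 382 (mod 692).
Accumulate the product:
60 * 308 = 18480 ≡ 488
488 * 576 = 281088 ≡ 136
136 * 548 = 74528 ≡ 484
484 * 124 = 60016 ≡ 504
504 * 382 = 192528 ≡ 152

152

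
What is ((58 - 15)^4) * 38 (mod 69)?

65

58 - 15 = 43
(43)^4 ≡ 58 (mod 69)
58 * 38 = 2204 ≡ 65 (mod 69)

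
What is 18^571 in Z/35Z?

Using repeated squaring:
571 in binary is 1000111011, i.e. 571 = 512 + 32 + 16 + 8 + 2 + 1.
18^1 ≡ 18 (mod 35)
18^2 ≡ 18^2 = 324 ≡ 9 (mod 35)
18^4 ≡ 9^2 = 81 ≡ 11 (mod 35)
18^8 ≡ 11^2 = 121 ≡ 16 (mod 35)
18^16 ≡ 16^2 = 256 ≡ 11 (mod 35)
18^32 ≡ 11^2 = 121 ≡ 16 (mod 35)
18^64 ≡ 16^2 = 256 ≡ 11 (mod 35)
18^128 ≡ 11^2 = 121 ≡ 16 (mod 35)
18^256 ≡ 16^2 = 256 ≡ 11 (mod 35)
18^512 ≡ 11^2 = 121 ≡ 16 (mod 35)
18^571 = 18^512 * 18^32 * 18^16 * 18^8 * 18^2 * 18^1 ≡ 16 * 16 * 11 * 16 * 9 * 18 (mod 35).
Accumulate the product:
16 * 16 = 256 ≡ 11
11 * 11 = 121 ≡ 16
16 * 16 = 256 ≡ 11
11 * 9 = 99 ≡ 29
29 * 18 = 522 ≡ 32

32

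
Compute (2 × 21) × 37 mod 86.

2 × 21 = 42
42 × 37 = 1554 ≡ 6 (mod 86)

6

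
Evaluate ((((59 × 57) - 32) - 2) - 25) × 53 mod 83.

65

59 × 57 = 3363 ≡ 43 (mod 83)
43 - 32 = 11
11 - 2 = 9
9 - 25 = -16 ≡ 67 (mod 83)
67 × 53 = 3551 ≡ 65 (mod 83)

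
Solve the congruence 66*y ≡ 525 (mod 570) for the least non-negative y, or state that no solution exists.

no solution

gcd(66, 570) = 6, and 6 does not divide 525.
So the congruence has no solution.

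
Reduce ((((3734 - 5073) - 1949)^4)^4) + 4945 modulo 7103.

3734 - 5073 = -1339 ≡ 5764 (mod 7103)
5764 - 1949 = 3815
(3815)^4 ≡ 3272 (mod 7103)
(3272)^4 ≡ 4158 (mod 7103)
4158 + 4945 = 9103 ≡ 2000 (mod 7103)

2000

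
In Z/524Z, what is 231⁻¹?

431

524 = 2·231 + 62
231 = 3·62 + 45
62 = 1·45 + 17
45 = 2·17 + 11
17 = 1·11 + 6
11 = 1·6 + 5
6 = 1·5 + 1
5 = 5·1 + 0
gcd(231, 524) = 1, so the inverse exists.
Back-substitute for 1:
1 = 1·6 − 1·5
  = −1·11 + 2·6
  = 2·17 − 3·11
  = −3·45 + 8·17
  = 8·62 − 11·45
  = −11·231 + 41·62
  = 41·524 − 93·231
So 231⁻¹ ≡ −93 ≡ 431 (mod 524).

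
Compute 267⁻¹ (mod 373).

Apply the Euclidean algorithm and back-substitute:
373 = 1·267 + 106
267 = 2·106 + 55
106 = 1·55 + 51
55 = 1·51 + 4
51 = 12·4 + 3
4 = 1·3 + 1
3 = 3·1 + 0
gcd(267, 373) = 1, so the inverse exists.
Back-substitute for 1:
1 = 1·4 − 1·3
  = −1·51 + 13·4
  = 13·55 − 14·51
  = −14·106 + 27·55
  = 27·267 − 68·106
  = −68·373 + 95·267
So 267⁻¹ ≡ 95 (mod 373).

95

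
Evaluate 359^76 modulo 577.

76 in binary is 1001100, i.e. 76 = 64 + 8 + 4.
359^1 ≡ 359 (mod 577)
359^2 ≡ 359^2 = 128881 ≡ 210 (mod 577)
359^4 ≡ 210^2 = 44100 ≡ 248 (mod 577)
359^8 ≡ 248^2 = 61504 ≡ 342 (mod 577)
359^16 ≡ 342^2 = 116964 ≡ 410 (mod 577)
359^32 ≡ 410^2 = 168100 ≡ 193 (mod 577)
359^64 ≡ 193^2 = 37249 ≡ 321 (mod 577)
359^76 = 359^64 * 359^8 * 359^4 ≡ 321 * 342 * 248 (mod 577).
Accumulate the product:
321 * 342 = 109782 ≡ 152
152 * 248 = 37696 ≡ 191

191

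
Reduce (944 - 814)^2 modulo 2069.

944 - 814 = 130
(130)^2 ≡ 348 (mod 2069)

348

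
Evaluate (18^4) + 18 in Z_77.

43

(18)^4 ≡ 25 (mod 77)
25 + 18 = 43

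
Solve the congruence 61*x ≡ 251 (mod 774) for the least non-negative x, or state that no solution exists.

gcd(61, 774) = 1, so a unique solution mod 774 exists.
61⁻¹ ≡ 571 (mod 774).
x ≡ 571*251 ≡ 131 (mod 774).

131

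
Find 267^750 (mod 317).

274

750 in binary is 1011101110, i.e. 750 = 512 + 128 + 64 + 32 + 8 + 4 + 2.
267^1 ≡ 267 (mod 317)
267^2 ≡ 267^2 = 71289 ≡ 281 (mod 317)
267^4 ≡ 281^2 = 78961 ≡ 28 (mod 317)
267^8 ≡ 28^2 = 784 ≡ 150 (mod 317)
267^16 ≡ 150^2 = 22500 ≡ 310 (mod 317)
267^32 ≡ 310^2 = 96100 ≡ 49 (mod 317)
267^64 ≡ 49^2 = 2401 ≡ 182 (mod 317)
267^128 ≡ 182^2 = 33124 ≡ 156 (mod 317)
267^256 ≡ 156^2 = 24336 ≡ 244 (mod 317)
267^512 ≡ 244^2 = 59536 ≡ 257 (mod 317)
267^750 = 267^512 · 267^128 · 267^64 · 267^32 · 267^8 · 267^4 · 267^2 ≡ 257 · 156 · 182 · 49 · 150 · 28 · 281 (mod 317).
Accumulate the product:
257 · 156 = 40092 ≡ 150
150 · 182 = 27300 ≡ 38
38 · 49 = 1862 ≡ 277
277 · 150 = 41550 ≡ 23
23 · 28 = 644 ≡ 10
10 · 281 = 2810 ≡ 274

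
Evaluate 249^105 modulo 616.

505

By square-and-multiply:
105 in binary is 1101001, i.e. 105 = 64 + 32 + 8 + 1.
249^1 ≡ 249 (mod 616)
249^2 ≡ 249^2 = 62001 ≡ 401 (mod 616)
249^4 ≡ 401^2 = 160801 ≡ 25 (mod 616)
249^8 ≡ 25^2 = 625 ≡ 9 (mod 616)
249^16 ≡ 9^2 = 81 (mod 616)
249^32 ≡ 81^2 = 6561 ≡ 401 (mod 616)
249^64 ≡ 401^2 = 160801 ≡ 25 (mod 616)
249^105 = 249^64 × 249^32 × 249^8 × 249^1 ≡ 25 × 401 × 9 × 249 (mod 616).
Accumulate the product:
25 × 401 = 10025 ≡ 169
169 × 9 = 1521 ≡ 289
289 × 249 = 71961 ≡ 505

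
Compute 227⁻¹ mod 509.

74

509 = 2*227 + 55
227 = 4*55 + 7
55 = 7*7 + 6
7 = 1*6 + 1
6 = 6*1 + 0
gcd(227, 509) = 1, so the inverse exists.
Back-substitute for 1:
1 = 1*7 − 1*6
  = −1*55 + 8*7
  = 8*227 − 33*55
  = −33*509 + 74*227
So 227⁻¹ ≡ 74 (mod 509).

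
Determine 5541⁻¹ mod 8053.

By the extended Euclidean algorithm:
8053 = 1·5541 + 2512
5541 = 2·2512 + 517
2512 = 4·517 + 444
517 = 1·444 + 73
444 = 6·73 + 6
73 = 12·6 + 1
6 = 6·1 + 0
gcd(5541, 8053) = 1, so the inverse exists.
Back-substitute for 1:
1 = 1·73 − 12·6
  = −12·444 + 73·73
  = 73·517 − 85·444
  = −85·2512 + 413·517
  = 413·5541 − 911·2512
  = −911·8053 + 1324·5541
So 5541⁻¹ ≡ 1324 (mod 8053).

1324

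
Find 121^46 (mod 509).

46 in binary is 101110, i.e. 46 = 32 + 8 + 4 + 2.
121^1 ≡ 121 (mod 509)
121^2 ≡ 121^2 = 14641 ≡ 389 (mod 509)
121^4 ≡ 389^2 = 151321 ≡ 148 (mod 509)
121^8 ≡ 148^2 = 21904 ≡ 17 (mod 509)
121^16 ≡ 17^2 = 289 (mod 509)
121^32 ≡ 289^2 = 83521 ≡ 45 (mod 509)
121^46 = 121^32 × 121^8 × 121^4 × 121^2 ≡ 45 × 17 × 148 × 389 (mod 509).
Accumulate the product:
45 × 17 = 765 ≡ 256
256 × 148 = 37888 ≡ 222
222 × 389 = 86358 ≡ 337

337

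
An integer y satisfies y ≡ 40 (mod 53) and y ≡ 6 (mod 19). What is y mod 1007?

53⁻¹ mod 19: 53*14 ≡ 1 (mod 19), so 53⁻¹ ≡ 14.
y = 40 + 53*((6 − 40)*14 mod 19) = 40 + 53*18 = 994.
Check: 994 mod 53 = 40, 994 mod 19 = 6. ✓

994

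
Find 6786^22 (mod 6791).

4543

Compute successive squares:
22 in binary is 10110, i.e. 22 = 16 + 4 + 2.
6786^1 ≡ 6786 (mod 6791)
6786^2 ≡ 6786^2 = 46049796 ≡ 25 (mod 6791)
6786^4 ≡ 25^2 = 625 (mod 6791)
6786^8 ≡ 625^2 = 390625 ≡ 3538 (mod 6791)
6786^16 ≡ 3538^2 = 12517444 ≡ 1631 (mod 6791)
6786^22 = 6786^16 · 6786^4 · 6786^2 ≡ 1631 · 625 · 25 (mod 6791).
Accumulate the product:
1631 · 625 = 1019375 ≡ 725
725 · 25 = 18125 ≡ 4543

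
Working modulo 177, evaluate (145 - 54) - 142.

126

145 - 54 = 91
91 - 142 = -51 ≡ 126 (mod 177)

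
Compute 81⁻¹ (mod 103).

By the extended Euclidean algorithm:
103 = 1×81 + 22
81 = 3×22 + 15
22 = 1×15 + 7
15 = 2×7 + 1
7 = 7×1 + 0
gcd(81, 103) = 1, so the inverse exists.
Back-substitute for 1:
1 = 1×15 − 2×7
  = −2×22 + 3×15
  = 3×81 − 11×22
  = −11×103 + 14×81
So 81⁻¹ ≡ 14 (mod 103).

14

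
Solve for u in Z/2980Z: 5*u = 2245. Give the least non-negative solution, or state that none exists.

449

gcd(5, 2980) = 5, and 5 | 2245, so solutions exist.
Divide through by 5: 1*u = 449 (mod 596).
1⁻¹ ≡ 1 (mod 596).
u ≡ 1*449 ≡ 449 (mod 596).
The smallest non-negative solution is u = 449.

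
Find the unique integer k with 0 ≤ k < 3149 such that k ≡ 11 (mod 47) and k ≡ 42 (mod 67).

47⁻¹ mod 67: 47*10 ≡ 1 (mod 67), so 47⁻¹ ≡ 10.
k = 11 + 47*((42 − 11)*10 mod 67) = 11 + 47*42 = 1985.
Check: 1985 mod 47 = 11, 1985 mod 67 = 42. ✓

1985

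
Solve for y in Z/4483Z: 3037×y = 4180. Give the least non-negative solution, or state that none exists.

gcd(3037, 4483) = 1, so a unique solution mod 4483 exists.
3037⁻¹ ≡ 3370 (mod 4483).
y ≡ 3370×4180 ≡ 1014 (mod 4483).

1014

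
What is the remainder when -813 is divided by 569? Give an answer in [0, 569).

-813 = -2*569 + 325, so -813 ≡ 325 (mod 569).

325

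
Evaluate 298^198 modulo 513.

298^1 ≡ 298 (mod 513)
298^2 ≡ 298^2 = 88804 ≡ 55 (mod 513)
298^4 ≡ 55^2 = 3025 ≡ 460 (mod 513)
298^8 ≡ 460^2 = 211600 ≡ 244 (mod 513)
298^16 ≡ 244^2 = 59536 ≡ 28 (mod 513)
298^32 ≡ 28^2 = 784 ≡ 271 (mod 513)
298^64 ≡ 271^2 = 73441 ≡ 82 (mod 513)
298^128 ≡ 82^2 = 6724 ≡ 55 (mod 513)
298^198 = 298^128 · 298^64 · 298^4 · 298^2 ≡ 55 · 82 · 460 · 55 (mod 513).
Accumulate the product:
55 · 82 = 4510 ≡ 406
406 · 460 = 186760 ≡ 28
28 · 55 = 1540 ≡ 1

1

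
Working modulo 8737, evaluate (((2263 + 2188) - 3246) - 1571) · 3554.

2263 + 2188 = 4451
4451 - 3246 = 1205
1205 - 1571 = -366 ≡ 8371 (mod 8737)
8371 · 3554 = 29750534 ≡ 1049 (mod 8737)

1049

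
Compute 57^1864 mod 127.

104

Compute successive squares:
1864 in binary is 11101001000, i.e. 1864 = 1024 + 512 + 256 + 64 + 8.
57^1 ≡ 57 (mod 127)
57^2 ≡ 57^2 = 3249 ≡ 74 (mod 127)
57^4 ≡ 74^2 = 5476 ≡ 15 (mod 127)
57^8 ≡ 15^2 = 225 ≡ 98 (mod 127)
57^16 ≡ 98^2 = 9604 ≡ 79 (mod 127)
57^32 ≡ 79^2 = 6241 ≡ 18 (mod 127)
57^64 ≡ 18^2 = 324 ≡ 70 (mod 127)
57^128 ≡ 70^2 = 4900 ≡ 74 (mod 127)
57^256 ≡ 74^2 = 5476 ≡ 15 (mod 127)
57^512 ≡ 15^2 = 225 ≡ 98 (mod 127)
57^1024 ≡ 98^2 = 9604 ≡ 79 (mod 127)
57^1864 = 57^1024 × 57^512 × 57^256 × 57^64 × 57^8 ≡ 79 × 98 × 15 × 70 × 98 (mod 127).
Accumulate the product:
79 × 98 = 7742 ≡ 122
122 × 15 = 1830 ≡ 52
52 × 70 = 3640 ≡ 84
84 × 98 = 8232 ≡ 104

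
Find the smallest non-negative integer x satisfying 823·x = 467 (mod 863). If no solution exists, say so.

gcd(823, 863) = 1, so a unique solution mod 863 exists.
823⁻¹ ≡ 151 (mod 863).
x ≡ 151·467 ≡ 614 (mod 863).

614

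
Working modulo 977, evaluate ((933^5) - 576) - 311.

489

(933)^5 ≡ 399 (mod 977)
399 - 576 = -177 ≡ 800 (mod 977)
800 - 311 = 489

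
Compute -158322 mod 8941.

2616

-158322 = -18*8941 + 2616, so -158322 ≡ 2616 (mod 8941).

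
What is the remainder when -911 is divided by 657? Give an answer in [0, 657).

403

-911 = -2×657 + 403, so -911 ≡ 403 (mod 657).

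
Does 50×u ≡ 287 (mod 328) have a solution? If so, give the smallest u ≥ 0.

gcd(50, 328) = 2, and 2 does not divide 287.
So the congruence has no solution.

no solution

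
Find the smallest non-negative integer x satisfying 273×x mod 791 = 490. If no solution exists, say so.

gcd(273, 791) = 7, and 7 | 490, so solutions exist.
Divide through by 7: 39×x ≡ 70 mod 113.
39⁻¹ ≡ 29 (mod 113).
x ≡ 29×70 ≡ 109 (mod 113).
The smallest non-negative solution is x = 109.

109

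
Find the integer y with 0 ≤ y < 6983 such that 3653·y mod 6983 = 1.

6075

Run the extended Euclidean algorithm:
6983 = 1*3653 + 3330
3653 = 1*3330 + 323
3330 = 10*323 + 100
323 = 3*100 + 23
100 = 4*23 + 8
23 = 2*8 + 7
8 = 1*7 + 1
7 = 7*1 + 0
gcd(3653, 6983) = 1, so the inverse exists.
Back-substitute for 1:
1 = 1*8 − 1*7
  = −1*23 + 3*8
  = 3*100 − 13*23
  = −13*323 + 42*100
  = 42*3330 − 433*323
  = −433*3653 + 475*3330
  = 475*6983 − 908*3653
So 3653⁻¹ ≡ −908 ≡ 6075 (mod 6983).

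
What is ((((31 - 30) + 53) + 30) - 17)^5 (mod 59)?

31 - 30 = 1
1 + 53 = 54
54 + 30 = 84 ≡ 25 (mod 59)
25 - 17 = 8
(8)^5 ≡ 23 (mod 59)

23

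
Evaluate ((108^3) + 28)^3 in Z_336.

(108)^3 ≡ 48 (mod 336)
48 + 28 = 76
(76)^3 ≡ 160 (mod 336)

160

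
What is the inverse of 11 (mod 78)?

78 = 7×11 + 1
11 = 11×1 + 0
gcd(11, 78) = 1, so the inverse exists.
Back-substitute for 1:
1 = 1×78 − 7×11
So 11⁻¹ ≡ −7 ≡ 71 (mod 78).

71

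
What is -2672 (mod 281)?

138

-2672 = -10×281 + 138, so -2672 ≡ 138 (mod 281).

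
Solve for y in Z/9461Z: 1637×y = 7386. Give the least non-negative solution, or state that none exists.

gcd(1637, 9461) = 1, so a unique solution mod 9461 exists.
1637⁻¹ ≡ 2647 (mod 9461).
y ≡ 2647×7386 ≡ 4316 (mod 9461).

4316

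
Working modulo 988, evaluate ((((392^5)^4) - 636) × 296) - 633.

871

(392)^5 ≡ 84 (mod 988)
(84)^4 ≡ 828 (mod 988)
828 - 636 = 192
192 × 296 = 56832 ≡ 516 (mod 988)
516 - 633 = -117 ≡ 871 (mod 988)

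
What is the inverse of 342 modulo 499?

410

By the extended Euclidean algorithm:
499 = 1·342 + 157
342 = 2·157 + 28
157 = 5·28 + 17
28 = 1·17 + 11
17 = 1·11 + 6
11 = 1·6 + 5
6 = 1·5 + 1
5 = 5·1 + 0
gcd(342, 499) = 1, so the inverse exists.
Back-substitute for 1:
1 = 1·6 − 1·5
  = −1·11 + 2·6
  = 2·17 − 3·11
  = −3·28 + 5·17
  = 5·157 − 28·28
  = −28·342 + 61·157
  = 61·499 − 89·342
So 342⁻¹ ≡ −89 ≡ 410 (mod 499).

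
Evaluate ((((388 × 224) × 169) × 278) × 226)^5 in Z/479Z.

388 × 224 = 86912 ≡ 213 (mod 479)
213 × 169 = 35997 ≡ 72 (mod 479)
72 × 278 = 20016 ≡ 377 (mod 479)
377 × 226 = 85202 ≡ 419 (mod 479)
(419)^5 ≡ 457 (mod 479)

457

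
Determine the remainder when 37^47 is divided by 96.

Using repeated squaring:
37^1 ≡ 37 (mod 96)
37^2 ≡ 37^2 = 1369 ≡ 25 (mod 96)
37^4 ≡ 25^2 = 625 ≡ 49 (mod 96)
37^8 ≡ 49^2 = 2401 ≡ 1 (mod 96)
37^16 ≡ 1^2 = 1 (mod 96)
37^32 ≡ 1^2 = 1 (mod 96)
37^47 = 37^32 * 37^8 * 37^4 * 37^2 * 37^1 ≡ 1 * 1 * 49 * 25 * 37 (mod 96).
Accumulate the product:
1 * 1 = 1
1 * 49 = 49
49 * 25 = 1225 ≡ 73
73 * 37 = 2701 ≡ 13

13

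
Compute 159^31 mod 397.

45

Compute successive squares:
159^1 ≡ 159 (mod 397)
159^2 ≡ 159^2 = 25281 ≡ 270 (mod 397)
159^4 ≡ 270^2 = 72900 ≡ 249 (mod 397)
159^8 ≡ 249^2 = 62001 ≡ 69 (mod 397)
159^16 ≡ 69^2 = 4761 ≡ 394 (mod 397)
159^31 = 159^16 · 159^8 · 159^4 · 159^2 · 159^1 ≡ 394 · 69 · 249 · 270 · 159 (mod 397).
Accumulate the product:
394 · 69 = 27186 ≡ 190
190 · 249 = 47310 ≡ 67
67 · 270 = 18090 ≡ 225
225 · 159 = 35775 ≡ 45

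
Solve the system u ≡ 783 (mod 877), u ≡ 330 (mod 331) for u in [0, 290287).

36740

877⁻¹ mod 331: 877·214 ≡ 1 (mod 331), so 877⁻¹ ≡ 214.
u = 783 + 877·((330 − 783)·214 mod 331) = 783 + 877·41 = 36740.
Check: 36740 mod 877 = 783, 36740 mod 331 = 330. ✓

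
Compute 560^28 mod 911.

Using repeated squaring:
28 in binary is 11100, i.e. 28 = 16 + 8 + 4.
560^1 ≡ 560 (mod 911)
560^2 ≡ 560^2 = 313600 ≡ 216 (mod 911)
560^4 ≡ 216^2 = 46656 ≡ 195 (mod 911)
560^8 ≡ 195^2 = 38025 ≡ 674 (mod 911)
560^16 ≡ 674^2 = 454276 ≡ 598 (mod 911)
560^28 = 560^16 × 560^8 × 560^4 ≡ 598 × 674 × 195 (mod 911).
Accumulate the product:
598 × 674 = 403052 ≡ 390
390 × 195 = 76050 ≡ 437

437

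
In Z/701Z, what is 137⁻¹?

701 = 5·137 + 16
137 = 8·16 + 9
16 = 1·9 + 7
9 = 1·7 + 2
7 = 3·2 + 1
2 = 2·1 + 0
gcd(137, 701) = 1, so the inverse exists.
Back-substitute for 1:
1 = 1·7 − 3·2
  = −3·9 + 4·7
  = 4·16 − 7·9
  = −7·137 + 60·16
  = 60·701 − 307·137
So 137⁻¹ ≡ −307 ≡ 394 (mod 701).

394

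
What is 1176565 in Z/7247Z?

1176565 = 162×7247 + 2551, so 1176565 ≡ 2551 (mod 7247).

2551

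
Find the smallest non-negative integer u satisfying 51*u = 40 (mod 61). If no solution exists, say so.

gcd(51, 61) = 1, so a unique solution mod 61 exists.
51⁻¹ ≡ 6 (mod 61).
u ≡ 6*40 ≡ 57 (mod 61).

57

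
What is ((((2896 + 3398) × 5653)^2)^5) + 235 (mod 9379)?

2896 + 3398 = 6294
6294 × 5653 = 35579982 ≡ 5435 (mod 9379)
(5435)^2 ≡ 4754 (mod 9379)
(4754)^5 ≡ 6665 (mod 9379)
6665 + 235 = 6900

6900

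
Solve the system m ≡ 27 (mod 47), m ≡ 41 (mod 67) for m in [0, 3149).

47⁻¹ mod 67: 47*10 ≡ 1 (mod 67), so 47⁻¹ ≡ 10.
m = 27 + 47*((41 − 27)*10 mod 67) = 27 + 47*6 = 309.
Check: 309 mod 47 = 27, 309 mod 67 = 41. ✓

309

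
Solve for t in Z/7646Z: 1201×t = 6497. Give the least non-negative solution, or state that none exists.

1597

gcd(1201, 7646) = 1, so a unique solution mod 7646 exists.
1201⁻¹ ≡ 4883 (mod 7646).
t ≡ 4883×6497 ≡ 1597 (mod 7646).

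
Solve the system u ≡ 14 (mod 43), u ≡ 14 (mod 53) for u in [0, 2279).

14

43⁻¹ mod 53: 43*37 ≡ 1 (mod 53), so 43⁻¹ ≡ 37.
u = 14 + 43*((14 − 14)*37 mod 53) = 14 + 43*0 = 14.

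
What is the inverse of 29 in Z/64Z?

Run the extended Euclidean algorithm:
64 = 2×29 + 6
29 = 4×6 + 5
6 = 1×5 + 1
5 = 5×1 + 0
gcd(29, 64) = 1, so the inverse exists.
Bézout: 1 = 5×64 − 11×29.
So 29⁻¹ ≡ −11 ≡ 53 (mod 64).

53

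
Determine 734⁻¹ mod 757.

362

757 = 1·734 + 23
734 = 31·23 + 21
23 = 1·21 + 2
21 = 10·2 + 1
2 = 2·1 + 0
gcd(734, 757) = 1, so the inverse exists.
Bézout: 1 = −351·757 + 362·734.
So 734⁻¹ ≡ 362 (mod 757).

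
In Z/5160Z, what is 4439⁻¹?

959

Apply the Euclidean algorithm and back-substitute:
5160 = 1×4439 + 721
4439 = 6×721 + 113
721 = 6×113 + 43
113 = 2×43 + 27
43 = 1×27 + 16
27 = 1×16 + 11
16 = 1×11 + 5
11 = 2×5 + 1
5 = 5×1 + 0
gcd(4439, 5160) = 1, so the inverse exists.
Back-substitute for 1:
1 = 1×11 − 2×5
  = −2×16 + 3×11
  = 3×27 − 5×16
  = −5×43 + 8×27
  = 8×113 − 21×43
  = −21×721 + 134×113
  = 134×4439 − 825×721
  = −825×5160 + 959×4439
So 4439⁻¹ ≡ 959 (mod 5160).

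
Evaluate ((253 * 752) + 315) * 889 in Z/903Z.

253 * 752 = 190256 ≡ 626 (mod 903)
626 + 315 = 941 ≡ 38 (mod 903)
38 * 889 = 33782 ≡ 371 (mod 903)

371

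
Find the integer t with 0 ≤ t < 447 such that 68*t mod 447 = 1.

By the extended Euclidean algorithm:
447 = 6*68 + 39
68 = 1*39 + 29
39 = 1*29 + 10
29 = 2*10 + 9
10 = 1*9 + 1
9 = 9*1 + 0
gcd(68, 447) = 1, so the inverse exists.
Bézout: 1 = 7*447 − 46*68.
So 68⁻¹ ≡ −46 ≡ 401 (mod 447).

401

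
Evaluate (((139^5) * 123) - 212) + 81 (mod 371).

(139)^5 ≡ 34 (mod 371)
34 * 123 = 4182 ≡ 101 (mod 371)
101 - 212 = -111 ≡ 260 (mod 371)
260 + 81 = 341

341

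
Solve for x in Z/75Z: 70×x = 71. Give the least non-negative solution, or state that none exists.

gcd(70, 75) = 5, and 5 does not divide 71.
So the congruence has no solution.

no solution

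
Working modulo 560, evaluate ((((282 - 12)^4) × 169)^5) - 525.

275

282 - 12 = 270
(270)^4 ≡ 480 (mod 560)
480 × 169 = 81120 ≡ 480 (mod 560)
(480)^5 ≡ 240 (mod 560)
240 - 525 = -285 ≡ 275 (mod 560)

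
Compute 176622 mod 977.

176622 = 180·977 + 762, so 176622 ≡ 762 (mod 977).

762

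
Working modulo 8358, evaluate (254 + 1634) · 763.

254 + 1634 = 1888
1888 · 763 = 1440544 ≡ 2968 (mod 8358)

2968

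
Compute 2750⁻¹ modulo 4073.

4073 = 1·2750 + 1323
2750 = 2·1323 + 104
1323 = 12·104 + 75
104 = 1·75 + 29
75 = 2·29 + 17
29 = 1·17 + 12
17 = 1·12 + 5
12 = 2·5 + 2
5 = 2·2 + 1
2 = 2·1 + 0
gcd(2750, 4073) = 1, so the inverse exists.
Bézout: 1 = 1137·4073 − 1684·2750.
So 2750⁻¹ ≡ −1684 ≡ 2389 (mod 4073).

2389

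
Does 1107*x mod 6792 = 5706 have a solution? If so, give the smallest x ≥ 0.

134

gcd(1107, 6792) = 3, and 3 | 5706, so solutions exist.
Divide through by 3: 369*x ≡ 1902 (mod 2264).
369⁻¹ ≡ 1313 (mod 2264).
x ≡ 1313*1902 ≡ 134 (mod 2264).
The smallest non-negative solution is x = 134.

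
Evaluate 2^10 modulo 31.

Using repeated squaring:
10 in binary is 1010, i.e. 10 = 8 + 2.
2^1 ≡ 2 (mod 31)
2^2 ≡ 2^2 = 4 (mod 31)
2^4 ≡ 4^2 = 16 (mod 31)
2^8 ≡ 16^2 = 256 ≡ 8 (mod 31)
2^10 = 2^8 * 2^2 ≡ 8 * 4 (mod 31).
8 * 4 = 32 ≡ 1 (mod 31).

1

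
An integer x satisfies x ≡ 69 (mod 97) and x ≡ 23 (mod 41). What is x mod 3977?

2688

97⁻¹ mod 41: 97×11 ≡ 1 (mod 41), so 97⁻¹ ≡ 11.
x = 69 + 97×((23 − 69)×11 mod 41) = 69 + 97×27 = 2688.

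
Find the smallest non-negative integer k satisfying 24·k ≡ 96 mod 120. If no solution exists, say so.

gcd(24, 120) = 24, and 24 | 96, so solutions exist.
Divide through by 24: 1·k mod 5 = 4.
1⁻¹ ≡ 1 (mod 5).
k ≡ 1·4 ≡ 4 (mod 5).
The smallest non-negative solution is k = 4.

4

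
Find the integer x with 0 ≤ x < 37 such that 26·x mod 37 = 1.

10

By the extended Euclidean algorithm:
37 = 1·26 + 11
26 = 2·11 + 4
11 = 2·4 + 3
4 = 1·3 + 1
3 = 3·1 + 0
gcd(26, 37) = 1, so the inverse exists.
Back-substitute for 1:
1 = 1·4 − 1·3
  = −1·11 + 3·4
  = 3·26 − 7·11
  = −7·37 + 10·26
So 26⁻¹ ≡ 10 (mod 37).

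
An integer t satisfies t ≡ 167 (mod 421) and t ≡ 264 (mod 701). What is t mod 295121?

421⁻¹ mod 701: 421*353 ≡ 1 (mod 701), so 421⁻¹ ≡ 353.
t = 167 + 421*((264 − 167)*353 mod 701) = 167 + 421*593 = 249820.

249820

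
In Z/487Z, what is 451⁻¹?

Apply the Euclidean algorithm and back-substitute:
487 = 1×451 + 36
451 = 12×36 + 19
36 = 1×19 + 17
19 = 1×17 + 2
17 = 8×2 + 1
2 = 2×1 + 0
gcd(451, 487) = 1, so the inverse exists.
Bézout: 1 = 213×487 − 230×451.
So 451⁻¹ ≡ −230 ≡ 257 (mod 487).

257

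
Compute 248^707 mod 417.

707 in binary is 1011000011, i.e. 707 = 512 + 128 + 64 + 2 + 1.
248^1 ≡ 248 (mod 417)
248^2 ≡ 248^2 = 61504 ≡ 205 (mod 417)
248^4 ≡ 205^2 = 42025 ≡ 325 (mod 417)
248^8 ≡ 325^2 = 105625 ≡ 124 (mod 417)
248^16 ≡ 124^2 = 15376 ≡ 364 (mod 417)
248^32 ≡ 364^2 = 132496 ≡ 307 (mod 417)
248^64 ≡ 307^2 = 94249 ≡ 7 (mod 417)
248^128 ≡ 7^2 = 49 (mod 417)
248^256 ≡ 49^2 = 2401 ≡ 316 (mod 417)
248^512 ≡ 316^2 = 99856 ≡ 193 (mod 417)
248^707 = 248^512 * 248^128 * 248^64 * 248^2 * 248^1 ≡ 193 * 49 * 7 * 205 * 248 (mod 417).
Accumulate the product:
193 * 49 = 9457 ≡ 283
283 * 7 = 1981 ≡ 313
313 * 205 = 64165 ≡ 364
364 * 248 = 90272 ≡ 200

200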